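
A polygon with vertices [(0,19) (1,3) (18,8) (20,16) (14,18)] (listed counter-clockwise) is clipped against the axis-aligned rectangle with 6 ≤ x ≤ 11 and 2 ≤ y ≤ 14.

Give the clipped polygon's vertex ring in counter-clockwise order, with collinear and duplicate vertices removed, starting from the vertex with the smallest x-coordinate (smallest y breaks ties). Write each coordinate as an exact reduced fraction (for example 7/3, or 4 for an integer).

1. After x ≥ 6: [(6,130/7) (6,76/17) (18,8) (20,16) (14,18)]
2. After x ≤ 11: [(11,255/14) (6,130/7) (6,76/17) (11,101/17)]
3. After y ≥ 2: [(11,255/14) (6,130/7) (6,76/17) (11,101/17)]
4. After y ≤ 14: [(11,14) (6,14) (6,76/17) (11,101/17)]
5. Canonical ring: [(6,76/17) (11,101/17) (11,14) (6,14)]

Clipped polygon: [(6,76/17) (11,101/17) (11,14) (6,14)]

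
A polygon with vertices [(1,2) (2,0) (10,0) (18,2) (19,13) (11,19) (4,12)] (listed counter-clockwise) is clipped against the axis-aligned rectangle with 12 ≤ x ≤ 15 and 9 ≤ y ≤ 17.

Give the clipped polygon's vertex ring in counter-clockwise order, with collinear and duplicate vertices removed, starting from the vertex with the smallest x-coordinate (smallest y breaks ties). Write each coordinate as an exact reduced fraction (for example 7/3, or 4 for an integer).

Clipped polygon: [(12,9) (15,9) (15,16) (41/3,17) (12,17)]

1. After x ≥ 12: [(12,1/2) (18,2) (19,13) (12,73/4)]
2. After x ≤ 15: [(12,1/2) (15,5/4) (15,16) (12,73/4)]
3. After y ≥ 9: [(12,9) (15,9) (15,16) (12,73/4)]
4. After y ≤ 17: [(12,17) (12,9) (15,9) (15,16) (41/3,17)]
5. Canonical ring: [(12,9) (15,9) (15,16) (41/3,17) (12,17)]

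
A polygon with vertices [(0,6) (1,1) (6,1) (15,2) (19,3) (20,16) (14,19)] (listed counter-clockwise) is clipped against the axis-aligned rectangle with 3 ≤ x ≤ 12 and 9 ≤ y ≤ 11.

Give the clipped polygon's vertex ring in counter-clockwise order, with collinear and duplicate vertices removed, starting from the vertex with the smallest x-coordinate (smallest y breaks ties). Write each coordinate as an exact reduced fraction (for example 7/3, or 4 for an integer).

Clipped polygon: [(42/13,9) (12,9) (12,11) (70/13,11)]

1. After x ≥ 3: [(3,123/14) (3,1) (6,1) (15,2) (19,3) (20,16) (14,19)]
2. After x ≤ 12: [(12,120/7) (3,123/14) (3,1) (6,1) (12,5/3)]
3. After y ≥ 9: [(12,9) (12,120/7) (42/13,9)]
4. After y ≤ 11: [(12,9) (12,11) (70/13,11) (42/13,9)]
5. Canonical ring: [(42/13,9) (12,9) (12,11) (70/13,11)]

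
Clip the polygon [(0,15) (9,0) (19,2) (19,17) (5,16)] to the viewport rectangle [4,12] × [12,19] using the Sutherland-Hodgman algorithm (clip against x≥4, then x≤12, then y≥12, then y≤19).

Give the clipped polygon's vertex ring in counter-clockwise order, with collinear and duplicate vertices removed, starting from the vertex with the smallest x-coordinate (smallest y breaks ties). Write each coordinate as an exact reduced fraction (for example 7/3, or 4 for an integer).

Clipped polygon: [(4,12) (12,12) (12,33/2) (5,16) (4,79/5)]

1. After x ≥ 4: [(4,79/5) (4,25/3) (9,0) (19,2) (19,17) (5,16)]
2. After x ≤ 12: [(4,79/5) (4,25/3) (9,0) (12,3/5) (12,33/2) (5,16)]
3. After y ≥ 12: [(4,79/5) (4,12) (12,12) (12,33/2) (5,16)]
4. After y ≤ 19: [(4,79/5) (4,12) (12,12) (12,33/2) (5,16)]
5. Canonical ring: [(4,12) (12,12) (12,33/2) (5,16) (4,79/5)]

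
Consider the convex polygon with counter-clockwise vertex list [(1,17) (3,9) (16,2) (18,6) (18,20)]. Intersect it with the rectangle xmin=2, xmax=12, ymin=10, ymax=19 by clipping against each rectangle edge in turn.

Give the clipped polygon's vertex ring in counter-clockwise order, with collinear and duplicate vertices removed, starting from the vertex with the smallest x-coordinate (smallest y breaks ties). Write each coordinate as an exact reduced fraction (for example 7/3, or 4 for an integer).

Clipped polygon: [(2,13) (11/4,10) (12,10) (12,322/17) (2,292/17)]

1. After x ≥ 2: [(2,292/17) (2,13) (3,9) (16,2) (18,6) (18,20)]
2. After x ≤ 12: [(12,322/17) (2,292/17) (2,13) (3,9) (12,54/13)]
3. After y ≥ 10: [(12,10) (12,322/17) (2,292/17) (2,13) (11/4,10)]
4. After y ≤ 19: [(12,10) (12,322/17) (2,292/17) (2,13) (11/4,10)]
5. Canonical ring: [(2,13) (11/4,10) (12,10) (12,322/17) (2,292/17)]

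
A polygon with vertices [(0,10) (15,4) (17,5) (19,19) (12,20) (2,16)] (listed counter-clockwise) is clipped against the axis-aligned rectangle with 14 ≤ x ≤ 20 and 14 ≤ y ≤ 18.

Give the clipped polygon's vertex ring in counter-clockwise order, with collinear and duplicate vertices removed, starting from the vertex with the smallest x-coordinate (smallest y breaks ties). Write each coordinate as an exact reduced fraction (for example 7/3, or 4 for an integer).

Clipped polygon: [(14,14) (128/7,14) (132/7,18) (14,18)]

1. After x ≥ 14: [(14,22/5) (15,4) (17,5) (19,19) (14,138/7)]
2. After x ≤ 20: [(14,22/5) (15,4) (17,5) (19,19) (14,138/7)]
3. After y ≥ 14: [(14,14) (128/7,14) (19,19) (14,138/7)]
4. After y ≤ 18: [(14,18) (14,14) (128/7,14) (132/7,18)]
5. Canonical ring: [(14,14) (128/7,14) (132/7,18) (14,18)]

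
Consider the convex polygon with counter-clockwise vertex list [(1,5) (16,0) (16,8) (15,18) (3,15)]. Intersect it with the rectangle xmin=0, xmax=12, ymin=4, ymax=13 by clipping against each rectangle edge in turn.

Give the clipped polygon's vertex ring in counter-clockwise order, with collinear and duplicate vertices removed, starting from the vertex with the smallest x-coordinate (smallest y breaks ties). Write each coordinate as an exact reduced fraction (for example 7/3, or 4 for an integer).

Clipped polygon: [(1,5) (4,4) (12,4) (12,13) (13/5,13)]

1. After x ≥ 0: [(1,5) (16,0) (16,8) (15,18) (3,15)]
2. After x ≤ 12: [(1,5) (12,4/3) (12,69/4) (3,15)]
3. After y ≥ 4: [(1,5) (4,4) (12,4) (12,69/4) (3,15)]
4. After y ≤ 13: [(13/5,13) (1,5) (4,4) (12,4) (12,13)]
5. Canonical ring: [(1,5) (4,4) (12,4) (12,13) (13/5,13)]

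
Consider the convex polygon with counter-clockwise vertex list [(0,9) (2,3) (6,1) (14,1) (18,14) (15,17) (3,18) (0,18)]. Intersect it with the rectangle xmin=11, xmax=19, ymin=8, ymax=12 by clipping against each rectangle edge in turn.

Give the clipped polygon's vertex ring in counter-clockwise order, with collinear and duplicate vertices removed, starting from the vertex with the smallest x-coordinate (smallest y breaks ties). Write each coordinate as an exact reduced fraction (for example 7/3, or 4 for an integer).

Clipped polygon: [(11,8) (210/13,8) (226/13,12) (11,12)]

1. After x ≥ 11: [(11,1) (14,1) (18,14) (15,17) (11,52/3)]
2. After x ≤ 19: [(11,1) (14,1) (18,14) (15,17) (11,52/3)]
3. After y ≥ 8: [(11,8) (210/13,8) (18,14) (15,17) (11,52/3)]
4. After y ≤ 12: [(11,12) (11,8) (210/13,8) (226/13,12)]
5. Canonical ring: [(11,8) (210/13,8) (226/13,12) (11,12)]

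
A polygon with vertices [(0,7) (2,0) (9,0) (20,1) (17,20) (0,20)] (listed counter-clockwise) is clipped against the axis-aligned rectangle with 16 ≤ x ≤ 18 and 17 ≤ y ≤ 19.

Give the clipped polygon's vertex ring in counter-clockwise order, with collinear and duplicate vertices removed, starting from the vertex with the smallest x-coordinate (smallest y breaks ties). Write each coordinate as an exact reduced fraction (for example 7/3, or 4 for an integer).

Clipped polygon: [(16,17) (332/19,17) (326/19,19) (16,19)]

1. After x ≥ 16: [(16,7/11) (20,1) (17,20) (16,20)]
2. After x ≤ 18: [(16,7/11) (18,9/11) (18,41/3) (17,20) (16,20)]
3. After y ≥ 17: [(16,17) (332/19,17) (17,20) (16,20)]
4. After y ≤ 19: [(16,19) (16,17) (332/19,17) (326/19,19)]
5. Canonical ring: [(16,17) (332/19,17) (326/19,19) (16,19)]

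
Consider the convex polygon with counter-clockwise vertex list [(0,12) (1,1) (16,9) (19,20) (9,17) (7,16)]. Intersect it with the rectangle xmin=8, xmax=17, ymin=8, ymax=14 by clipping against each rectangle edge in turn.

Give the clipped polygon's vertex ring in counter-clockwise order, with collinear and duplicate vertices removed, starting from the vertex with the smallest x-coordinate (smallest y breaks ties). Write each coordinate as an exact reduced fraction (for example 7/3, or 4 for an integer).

1. After x ≥ 8: [(8,71/15) (16,9) (19,20) (9,17) (8,33/2)]
2. After x ≤ 17: [(8,71/15) (16,9) (17,38/3) (17,97/5) (9,17) (8,33/2)]
3. After y ≥ 8: [(8,8) (113/8,8) (16,9) (17,38/3) (17,97/5) (9,17) (8,33/2)]
4. After y ≤ 14: [(8,14) (8,8) (113/8,8) (16,9) (17,38/3) (17,14)]
5. Canonical ring: [(8,8) (113/8,8) (16,9) (17,38/3) (17,14) (8,14)]

Clipped polygon: [(8,8) (113/8,8) (16,9) (17,38/3) (17,14) (8,14)]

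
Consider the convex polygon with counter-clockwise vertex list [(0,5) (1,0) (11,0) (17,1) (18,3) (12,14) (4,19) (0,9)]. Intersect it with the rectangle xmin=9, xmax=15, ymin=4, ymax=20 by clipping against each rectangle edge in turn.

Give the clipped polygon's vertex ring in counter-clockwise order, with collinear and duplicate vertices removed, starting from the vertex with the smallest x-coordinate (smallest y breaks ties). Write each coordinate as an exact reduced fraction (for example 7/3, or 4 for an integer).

1. After x ≥ 9: [(9,0) (11,0) (17,1) (18,3) (12,14) (9,127/8)]
2. After x ≤ 15: [(9,0) (11,0) (15,2/3) (15,17/2) (12,14) (9,127/8)]
3. After y ≥ 4: [(9,4) (15,4) (15,17/2) (12,14) (9,127/8)]
4. After y ≤ 20: [(9,4) (15,4) (15,17/2) (12,14) (9,127/8)]
5. Canonical ring: [(9,4) (15,4) (15,17/2) (12,14) (9,127/8)]

Clipped polygon: [(9,4) (15,4) (15,17/2) (12,14) (9,127/8)]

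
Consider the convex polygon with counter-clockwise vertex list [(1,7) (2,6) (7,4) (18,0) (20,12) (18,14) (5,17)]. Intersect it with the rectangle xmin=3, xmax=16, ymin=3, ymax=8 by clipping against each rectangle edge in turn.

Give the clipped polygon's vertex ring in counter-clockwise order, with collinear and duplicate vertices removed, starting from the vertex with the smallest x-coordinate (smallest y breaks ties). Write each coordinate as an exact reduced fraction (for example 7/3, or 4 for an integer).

1. After x ≥ 3: [(3,12) (3,28/5) (7,4) (18,0) (20,12) (18,14) (5,17)]
2. After x ≤ 16: [(3,12) (3,28/5) (7,4) (16,8/11) (16,188/13) (5,17)]
3. After y ≥ 3: [(3,12) (3,28/5) (7,4) (39/4,3) (16,3) (16,188/13) (5,17)]
4. After y ≤ 8: [(3,8) (3,28/5) (7,4) (39/4,3) (16,3) (16,8)]
5. Canonical ring: [(3,28/5) (7,4) (39/4,3) (16,3) (16,8) (3,8)]

Clipped polygon: [(3,28/5) (7,4) (39/4,3) (16,3) (16,8) (3,8)]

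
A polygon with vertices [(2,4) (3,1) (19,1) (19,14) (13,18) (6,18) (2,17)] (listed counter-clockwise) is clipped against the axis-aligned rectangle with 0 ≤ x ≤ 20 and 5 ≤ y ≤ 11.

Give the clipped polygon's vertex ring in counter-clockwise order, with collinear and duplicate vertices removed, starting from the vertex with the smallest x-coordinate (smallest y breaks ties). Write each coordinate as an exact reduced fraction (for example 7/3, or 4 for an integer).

Clipped polygon: [(2,5) (19,5) (19,11) (2,11)]

1. After x ≥ 0: [(2,4) (3,1) (19,1) (19,14) (13,18) (6,18) (2,17)]
2. After x ≤ 20: [(2,4) (3,1) (19,1) (19,14) (13,18) (6,18) (2,17)]
3. After y ≥ 5: [(2,5) (19,5) (19,14) (13,18) (6,18) (2,17)]
4. After y ≤ 11: [(2,11) (2,5) (19,5) (19,11)]
5. Canonical ring: [(2,5) (19,5) (19,11) (2,11)]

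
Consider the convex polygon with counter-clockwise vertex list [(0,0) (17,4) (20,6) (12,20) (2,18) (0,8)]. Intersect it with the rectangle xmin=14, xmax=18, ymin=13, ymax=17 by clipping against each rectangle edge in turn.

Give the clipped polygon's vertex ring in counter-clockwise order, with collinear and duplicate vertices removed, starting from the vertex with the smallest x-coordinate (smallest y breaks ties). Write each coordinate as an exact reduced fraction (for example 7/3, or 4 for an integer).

1. After x ≥ 14: [(14,56/17) (17,4) (20,6) (14,33/2)]
2. After x ≤ 18: [(14,56/17) (17,4) (18,14/3) (18,19/2) (14,33/2)]
3. After y ≥ 13: [(14,13) (16,13) (14,33/2)]
4. After y ≤ 17: [(14,13) (16,13) (14,33/2)]
5. Canonical ring: [(14,13) (16,13) (14,33/2)]

Clipped polygon: [(14,13) (16,13) (14,33/2)]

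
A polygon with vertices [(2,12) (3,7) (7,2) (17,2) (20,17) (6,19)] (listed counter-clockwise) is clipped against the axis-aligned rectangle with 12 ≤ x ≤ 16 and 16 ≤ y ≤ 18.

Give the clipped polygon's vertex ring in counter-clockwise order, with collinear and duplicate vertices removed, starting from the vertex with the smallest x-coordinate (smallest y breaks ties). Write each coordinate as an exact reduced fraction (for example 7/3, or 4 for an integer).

1. After x ≥ 12: [(12,2) (17,2) (20,17) (12,127/7)]
2. After x ≤ 16: [(12,2) (16,2) (16,123/7) (12,127/7)]
3. After y ≥ 16: [(12,16) (16,16) (16,123/7) (12,127/7)]
4. After y ≤ 18: [(12,18) (12,16) (16,16) (16,123/7) (13,18)]
5. Canonical ring: [(12,16) (16,16) (16,123/7) (13,18) (12,18)]

Clipped polygon: [(12,16) (16,16) (16,123/7) (13,18) (12,18)]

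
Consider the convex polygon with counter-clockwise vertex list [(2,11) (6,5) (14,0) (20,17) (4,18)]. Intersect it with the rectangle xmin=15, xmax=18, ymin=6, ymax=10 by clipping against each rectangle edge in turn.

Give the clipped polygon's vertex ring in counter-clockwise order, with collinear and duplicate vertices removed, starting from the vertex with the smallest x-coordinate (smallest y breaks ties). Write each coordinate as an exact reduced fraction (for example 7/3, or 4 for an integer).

Clipped polygon: [(15,6) (274/17,6) (298/17,10) (15,10)]

1. After x ≥ 15: [(15,17/6) (20,17) (15,277/16)]
2. After x ≤ 18: [(15,17/6) (18,34/3) (18,137/8) (15,277/16)]
3. After y ≥ 6: [(15,6) (274/17,6) (18,34/3) (18,137/8) (15,277/16)]
4. After y ≤ 10: [(15,10) (15,6) (274/17,6) (298/17,10)]
5. Canonical ring: [(15,6) (274/17,6) (298/17,10) (15,10)]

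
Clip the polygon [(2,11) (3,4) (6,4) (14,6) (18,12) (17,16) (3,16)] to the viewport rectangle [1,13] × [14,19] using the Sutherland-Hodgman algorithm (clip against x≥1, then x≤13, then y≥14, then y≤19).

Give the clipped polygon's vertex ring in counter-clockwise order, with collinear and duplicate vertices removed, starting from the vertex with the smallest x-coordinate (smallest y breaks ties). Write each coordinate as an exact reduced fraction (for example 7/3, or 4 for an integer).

1. After x ≥ 1: [(2,11) (3,4) (6,4) (14,6) (18,12) (17,16) (3,16)]
2. After x ≤ 13: [(2,11) (3,4) (6,4) (13,23/4) (13,16) (3,16)]
3. After y ≥ 14: [(13/5,14) (13,14) (13,16) (3,16)]
4. After y ≤ 19: [(13/5,14) (13,14) (13,16) (3,16)]
5. Canonical ring: [(13/5,14) (13,14) (13,16) (3,16)]

Clipped polygon: [(13/5,14) (13,14) (13,16) (3,16)]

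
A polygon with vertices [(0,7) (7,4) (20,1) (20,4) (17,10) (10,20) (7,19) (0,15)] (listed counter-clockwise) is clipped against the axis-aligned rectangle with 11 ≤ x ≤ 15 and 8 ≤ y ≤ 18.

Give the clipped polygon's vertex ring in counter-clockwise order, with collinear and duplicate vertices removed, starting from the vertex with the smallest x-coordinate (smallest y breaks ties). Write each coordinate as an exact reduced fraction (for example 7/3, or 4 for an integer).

Clipped polygon: [(11,8) (15,8) (15,90/7) (57/5,18) (11,18)]

1. After x ≥ 11: [(11,40/13) (20,1) (20,4) (17,10) (11,130/7)]
2. After x ≤ 15: [(11,40/13) (15,28/13) (15,90/7) (11,130/7)]
3. After y ≥ 8: [(11,8) (15,8) (15,90/7) (11,130/7)]
4. After y ≤ 18: [(11,18) (11,8) (15,8) (15,90/7) (57/5,18)]
5. Canonical ring: [(11,8) (15,8) (15,90/7) (57/5,18) (11,18)]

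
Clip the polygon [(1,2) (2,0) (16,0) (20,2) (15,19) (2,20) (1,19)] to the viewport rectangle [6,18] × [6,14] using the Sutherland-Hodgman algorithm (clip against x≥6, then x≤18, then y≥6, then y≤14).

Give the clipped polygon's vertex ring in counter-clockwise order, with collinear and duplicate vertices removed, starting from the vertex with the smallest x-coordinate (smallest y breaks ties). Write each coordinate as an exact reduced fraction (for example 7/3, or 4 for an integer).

Clipped polygon: [(6,6) (18,6) (18,44/5) (280/17,14) (6,14)]

1. After x ≥ 6: [(6,0) (16,0) (20,2) (15,19) (6,256/13)]
2. After x ≤ 18: [(6,0) (16,0) (18,1) (18,44/5) (15,19) (6,256/13)]
3. After y ≥ 6: [(6,6) (18,6) (18,44/5) (15,19) (6,256/13)]
4. After y ≤ 14: [(6,14) (6,6) (18,6) (18,44/5) (280/17,14)]
5. Canonical ring: [(6,6) (18,6) (18,44/5) (280/17,14) (6,14)]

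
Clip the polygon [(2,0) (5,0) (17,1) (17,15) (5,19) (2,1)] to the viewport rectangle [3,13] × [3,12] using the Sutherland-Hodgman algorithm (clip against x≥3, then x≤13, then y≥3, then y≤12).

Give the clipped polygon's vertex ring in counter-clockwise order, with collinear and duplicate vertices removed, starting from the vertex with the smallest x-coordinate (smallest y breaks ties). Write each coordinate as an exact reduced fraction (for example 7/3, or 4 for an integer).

1. After x ≥ 3: [(3,0) (5,0) (17,1) (17,15) (5,19) (3,7)]
2. After x ≤ 13: [(3,0) (5,0) (13,2/3) (13,49/3) (5,19) (3,7)]
3. After y ≥ 3: [(3,3) (13,3) (13,49/3) (5,19) (3,7)]
4. After y ≤ 12: [(3,3) (13,3) (13,12) (23/6,12) (3,7)]
5. Canonical ring: [(3,3) (13,3) (13,12) (23/6,12) (3,7)]

Clipped polygon: [(3,3) (13,3) (13,12) (23/6,12) (3,7)]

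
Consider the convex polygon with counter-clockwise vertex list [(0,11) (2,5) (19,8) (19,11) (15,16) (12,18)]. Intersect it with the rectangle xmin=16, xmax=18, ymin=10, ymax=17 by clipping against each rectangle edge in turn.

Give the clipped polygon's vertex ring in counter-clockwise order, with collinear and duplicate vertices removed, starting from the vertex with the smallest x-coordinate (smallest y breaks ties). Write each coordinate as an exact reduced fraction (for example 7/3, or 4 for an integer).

Clipped polygon: [(16,10) (18,10) (18,49/4) (16,59/4)]

1. After x ≥ 16: [(16,127/17) (19,8) (19,11) (16,59/4)]
2. After x ≤ 18: [(16,127/17) (18,133/17) (18,49/4) (16,59/4)]
3. After y ≥ 10: [(16,10) (18,10) (18,49/4) (16,59/4)]
4. After y ≤ 17: [(16,10) (18,10) (18,49/4) (16,59/4)]
5. Canonical ring: [(16,10) (18,10) (18,49/4) (16,59/4)]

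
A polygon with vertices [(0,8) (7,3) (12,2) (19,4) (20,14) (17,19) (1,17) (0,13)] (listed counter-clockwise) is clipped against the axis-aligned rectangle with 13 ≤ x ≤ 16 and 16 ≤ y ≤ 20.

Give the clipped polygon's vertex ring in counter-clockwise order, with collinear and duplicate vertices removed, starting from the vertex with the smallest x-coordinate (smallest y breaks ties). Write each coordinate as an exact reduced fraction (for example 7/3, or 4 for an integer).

Clipped polygon: [(13,16) (16,16) (16,151/8) (13,37/2)]

1. After x ≥ 13: [(13,16/7) (19,4) (20,14) (17,19) (13,37/2)]
2. After x ≤ 16: [(13,16/7) (16,22/7) (16,151/8) (13,37/2)]
3. After y ≥ 16: [(13,16) (16,16) (16,151/8) (13,37/2)]
4. After y ≤ 20: [(13,16) (16,16) (16,151/8) (13,37/2)]
5. Canonical ring: [(13,16) (16,16) (16,151/8) (13,37/2)]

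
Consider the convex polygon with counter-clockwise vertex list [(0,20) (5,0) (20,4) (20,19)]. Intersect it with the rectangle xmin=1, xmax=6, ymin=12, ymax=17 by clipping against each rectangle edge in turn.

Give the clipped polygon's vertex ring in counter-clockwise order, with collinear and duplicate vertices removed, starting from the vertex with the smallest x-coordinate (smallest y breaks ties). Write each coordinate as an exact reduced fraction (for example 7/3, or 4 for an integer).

Clipped polygon: [(1,16) (2,12) (6,12) (6,17) (1,17)]

1. After x ≥ 1: [(1,399/20) (1,16) (5,0) (20,4) (20,19)]
2. After x ≤ 6: [(6,197/10) (1,399/20) (1,16) (5,0) (6,4/15)]
3. After y ≥ 12: [(6,12) (6,197/10) (1,399/20) (1,16) (2,12)]
4. After y ≤ 17: [(6,12) (6,17) (1,17) (1,16) (2,12)]
5. Canonical ring: [(1,16) (2,12) (6,12) (6,17) (1,17)]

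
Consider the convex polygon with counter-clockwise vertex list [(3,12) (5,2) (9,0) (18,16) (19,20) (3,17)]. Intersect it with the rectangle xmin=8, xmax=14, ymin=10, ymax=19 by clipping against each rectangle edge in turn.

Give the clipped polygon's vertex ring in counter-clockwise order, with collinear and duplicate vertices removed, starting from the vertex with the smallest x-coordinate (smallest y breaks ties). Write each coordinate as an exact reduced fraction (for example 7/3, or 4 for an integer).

1. After x ≥ 8: [(8,1/2) (9,0) (18,16) (19,20) (8,287/16)]
2. After x ≤ 14: [(8,1/2) (9,0) (14,80/9) (14,305/16) (8,287/16)]
3. After y ≥ 10: [(8,10) (14,10) (14,305/16) (8,287/16)]
4. After y ≤ 19: [(8,10) (14,10) (14,19) (41/3,19) (8,287/16)]
5. Canonical ring: [(8,10) (14,10) (14,19) (41/3,19) (8,287/16)]

Clipped polygon: [(8,10) (14,10) (14,19) (41/3,19) (8,287/16)]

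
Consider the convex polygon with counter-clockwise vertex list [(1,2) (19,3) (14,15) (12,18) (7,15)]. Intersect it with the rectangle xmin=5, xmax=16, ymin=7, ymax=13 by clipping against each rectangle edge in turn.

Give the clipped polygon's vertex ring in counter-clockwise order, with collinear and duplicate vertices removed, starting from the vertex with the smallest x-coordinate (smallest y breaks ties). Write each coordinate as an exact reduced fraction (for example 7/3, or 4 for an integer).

1. After x ≥ 5: [(5,32/3) (5,20/9) (19,3) (14,15) (12,18) (7,15)]
2. After x ≤ 16: [(5,32/3) (5,20/9) (16,17/6) (16,51/5) (14,15) (12,18) (7,15)]
3. After y ≥ 7: [(5,32/3) (5,7) (16,7) (16,51/5) (14,15) (12,18) (7,15)]
4. After y ≤ 13: [(79/13,13) (5,32/3) (5,7) (16,7) (16,51/5) (89/6,13)]
5. Canonical ring: [(5,7) (16,7) (16,51/5) (89/6,13) (79/13,13) (5,32/3)]

Clipped polygon: [(5,7) (16,7) (16,51/5) (89/6,13) (79/13,13) (5,32/3)]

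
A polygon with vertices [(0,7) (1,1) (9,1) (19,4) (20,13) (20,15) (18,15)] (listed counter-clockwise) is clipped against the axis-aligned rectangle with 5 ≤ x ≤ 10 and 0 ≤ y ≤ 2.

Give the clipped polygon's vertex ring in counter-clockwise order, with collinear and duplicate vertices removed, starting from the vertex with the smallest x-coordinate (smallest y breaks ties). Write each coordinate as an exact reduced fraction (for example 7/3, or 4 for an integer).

1. After x ≥ 5: [(5,83/9) (5,1) (9,1) (19,4) (20,13) (20,15) (18,15)]
2. After x ≤ 10: [(10,103/9) (5,83/9) (5,1) (9,1) (10,13/10)]
3. After y ≥ 0: [(10,103/9) (5,83/9) (5,1) (9,1) (10,13/10)]
4. After y ≤ 2: [(10,2) (5,2) (5,1) (9,1) (10,13/10)]
5. Canonical ring: [(5,1) (9,1) (10,13/10) (10,2) (5,2)]

Clipped polygon: [(5,1) (9,1) (10,13/10) (10,2) (5,2)]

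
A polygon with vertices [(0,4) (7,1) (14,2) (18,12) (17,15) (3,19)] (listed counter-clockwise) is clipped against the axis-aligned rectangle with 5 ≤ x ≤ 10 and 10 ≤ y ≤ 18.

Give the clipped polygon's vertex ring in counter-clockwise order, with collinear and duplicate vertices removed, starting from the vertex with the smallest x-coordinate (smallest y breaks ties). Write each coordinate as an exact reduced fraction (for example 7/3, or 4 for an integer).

1. After x ≥ 5: [(5,13/7) (7,1) (14,2) (18,12) (17,15) (5,129/7)]
2. After x ≤ 10: [(5,13/7) (7,1) (10,10/7) (10,17) (5,129/7)]
3. After y ≥ 10: [(5,10) (10,10) (10,17) (5,129/7)]
4. After y ≤ 18: [(5,18) (5,10) (10,10) (10,17) (13/2,18)]
5. Canonical ring: [(5,10) (10,10) (10,17) (13/2,18) (5,18)]

Clipped polygon: [(5,10) (10,10) (10,17) (13/2,18) (5,18)]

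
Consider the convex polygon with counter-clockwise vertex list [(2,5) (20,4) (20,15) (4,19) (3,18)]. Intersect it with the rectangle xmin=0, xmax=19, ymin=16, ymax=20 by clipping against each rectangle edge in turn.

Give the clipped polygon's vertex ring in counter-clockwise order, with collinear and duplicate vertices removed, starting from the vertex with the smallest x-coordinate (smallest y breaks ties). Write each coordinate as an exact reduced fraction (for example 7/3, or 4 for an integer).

1. After x ≥ 0: [(2,5) (20,4) (20,15) (4,19) (3,18)]
2. After x ≤ 19: [(2,5) (19,73/18) (19,61/4) (4,19) (3,18)]
3. After y ≥ 16: [(37/13,16) (16,16) (4,19) (3,18)]
4. After y ≤ 20: [(37/13,16) (16,16) (4,19) (3,18)]
5. Canonical ring: [(37/13,16) (16,16) (4,19) (3,18)]

Clipped polygon: [(37/13,16) (16,16) (4,19) (3,18)]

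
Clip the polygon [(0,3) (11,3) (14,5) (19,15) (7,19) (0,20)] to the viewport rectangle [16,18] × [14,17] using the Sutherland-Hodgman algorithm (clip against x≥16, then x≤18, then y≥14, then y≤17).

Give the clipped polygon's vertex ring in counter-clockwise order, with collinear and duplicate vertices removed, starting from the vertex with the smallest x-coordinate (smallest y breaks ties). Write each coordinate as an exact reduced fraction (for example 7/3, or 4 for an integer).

Clipped polygon: [(16,14) (18,14) (18,46/3) (16,16)]

1. After x ≥ 16: [(16,9) (19,15) (16,16)]
2. After x ≤ 18: [(16,9) (18,13) (18,46/3) (16,16)]
3. After y ≥ 14: [(16,14) (18,14) (18,46/3) (16,16)]
4. After y ≤ 17: [(16,14) (18,14) (18,46/3) (16,16)]
5. Canonical ring: [(16,14) (18,14) (18,46/3) (16,16)]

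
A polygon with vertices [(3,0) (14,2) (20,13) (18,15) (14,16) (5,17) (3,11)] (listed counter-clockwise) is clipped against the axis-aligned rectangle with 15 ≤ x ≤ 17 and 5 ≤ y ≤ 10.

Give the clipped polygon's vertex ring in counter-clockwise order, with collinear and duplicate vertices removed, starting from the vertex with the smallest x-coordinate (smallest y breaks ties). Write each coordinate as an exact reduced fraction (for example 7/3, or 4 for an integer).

Clipped polygon: [(15,5) (172/11,5) (17,15/2) (17,10) (15,10)]

1. After x ≥ 15: [(15,23/6) (20,13) (18,15) (15,63/4)]
2. After x ≤ 17: [(15,23/6) (17,15/2) (17,61/4) (15,63/4)]
3. After y ≥ 5: [(15,5) (172/11,5) (17,15/2) (17,61/4) (15,63/4)]
4. After y ≤ 10: [(15,10) (15,5) (172/11,5) (17,15/2) (17,10)]
5. Canonical ring: [(15,5) (172/11,5) (17,15/2) (17,10) (15,10)]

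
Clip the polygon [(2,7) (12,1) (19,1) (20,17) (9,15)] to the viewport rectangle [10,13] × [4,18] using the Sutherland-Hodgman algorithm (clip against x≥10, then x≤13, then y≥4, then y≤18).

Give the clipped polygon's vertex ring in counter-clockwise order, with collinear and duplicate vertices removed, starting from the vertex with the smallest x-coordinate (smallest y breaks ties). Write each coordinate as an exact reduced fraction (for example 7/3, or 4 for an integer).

Clipped polygon: [(10,4) (13,4) (13,173/11) (10,167/11)]

1. After x ≥ 10: [(10,11/5) (12,1) (19,1) (20,17) (10,167/11)]
2. After x ≤ 13: [(10,11/5) (12,1) (13,1) (13,173/11) (10,167/11)]
3. After y ≥ 4: [(10,4) (13,4) (13,173/11) (10,167/11)]
4. After y ≤ 18: [(10,4) (13,4) (13,173/11) (10,167/11)]
5. Canonical ring: [(10,4) (13,4) (13,173/11) (10,167/11)]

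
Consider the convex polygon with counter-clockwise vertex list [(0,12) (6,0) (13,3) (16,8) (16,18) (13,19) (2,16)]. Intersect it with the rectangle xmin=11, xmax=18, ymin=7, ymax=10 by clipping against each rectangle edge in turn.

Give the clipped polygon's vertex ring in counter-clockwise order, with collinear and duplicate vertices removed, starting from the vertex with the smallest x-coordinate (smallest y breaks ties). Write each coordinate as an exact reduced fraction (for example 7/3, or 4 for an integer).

1. After x ≥ 11: [(11,15/7) (13,3) (16,8) (16,18) (13,19) (11,203/11)]
2. After x ≤ 18: [(11,15/7) (13,3) (16,8) (16,18) (13,19) (11,203/11)]
3. After y ≥ 7: [(11,7) (77/5,7) (16,8) (16,18) (13,19) (11,203/11)]
4. After y ≤ 10: [(11,10) (11,7) (77/5,7) (16,8) (16,10)]
5. Canonical ring: [(11,7) (77/5,7) (16,8) (16,10) (11,10)]

Clipped polygon: [(11,7) (77/5,7) (16,8) (16,10) (11,10)]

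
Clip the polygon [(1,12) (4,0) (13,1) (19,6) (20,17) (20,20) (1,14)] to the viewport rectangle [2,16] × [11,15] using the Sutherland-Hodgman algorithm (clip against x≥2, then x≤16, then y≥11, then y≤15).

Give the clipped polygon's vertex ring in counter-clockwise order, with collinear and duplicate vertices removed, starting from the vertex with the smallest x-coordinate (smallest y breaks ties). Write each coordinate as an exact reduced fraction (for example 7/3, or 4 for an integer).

1. After x ≥ 2: [(2,8) (4,0) (13,1) (19,6) (20,17) (20,20) (2,272/19)]
2. After x ≤ 16: [(2,8) (4,0) (13,1) (16,7/2) (16,356/19) (2,272/19)]
3. After y ≥ 11: [(2,11) (16,11) (16,356/19) (2,272/19)]
4. After y ≤ 15: [(2,11) (16,11) (16,15) (25/6,15) (2,272/19)]
5. Canonical ring: [(2,11) (16,11) (16,15) (25/6,15) (2,272/19)]

Clipped polygon: [(2,11) (16,11) (16,15) (25/6,15) (2,272/19)]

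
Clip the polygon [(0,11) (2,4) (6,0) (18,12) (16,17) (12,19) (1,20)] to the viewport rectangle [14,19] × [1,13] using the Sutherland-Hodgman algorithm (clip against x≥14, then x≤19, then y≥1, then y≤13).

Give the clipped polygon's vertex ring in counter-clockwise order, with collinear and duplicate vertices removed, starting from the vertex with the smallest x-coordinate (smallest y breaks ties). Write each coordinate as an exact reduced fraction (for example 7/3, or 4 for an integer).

1. After x ≥ 14: [(14,8) (18,12) (16,17) (14,18)]
2. After x ≤ 19: [(14,8) (18,12) (16,17) (14,18)]
3. After y ≥ 1: [(14,8) (18,12) (16,17) (14,18)]
4. After y ≤ 13: [(14,13) (14,8) (18,12) (88/5,13)]
5. Canonical ring: [(14,8) (18,12) (88/5,13) (14,13)]

Clipped polygon: [(14,8) (18,12) (88/5,13) (14,13)]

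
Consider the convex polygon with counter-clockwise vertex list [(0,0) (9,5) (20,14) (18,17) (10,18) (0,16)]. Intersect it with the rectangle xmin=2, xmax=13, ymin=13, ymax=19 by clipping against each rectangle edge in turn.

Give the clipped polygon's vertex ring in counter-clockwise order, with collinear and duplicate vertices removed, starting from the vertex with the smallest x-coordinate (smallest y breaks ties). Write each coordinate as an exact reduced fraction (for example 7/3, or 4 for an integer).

Clipped polygon: [(2,13) (13,13) (13,141/8) (10,18) (2,82/5)]

1. After x ≥ 2: [(2,10/9) (9,5) (20,14) (18,17) (10,18) (2,82/5)]
2. After x ≤ 13: [(2,10/9) (9,5) (13,91/11) (13,141/8) (10,18) (2,82/5)]
3. After y ≥ 13: [(2,13) (13,13) (13,141/8) (10,18) (2,82/5)]
4. After y ≤ 19: [(2,13) (13,13) (13,141/8) (10,18) (2,82/5)]
5. Canonical ring: [(2,13) (13,13) (13,141/8) (10,18) (2,82/5)]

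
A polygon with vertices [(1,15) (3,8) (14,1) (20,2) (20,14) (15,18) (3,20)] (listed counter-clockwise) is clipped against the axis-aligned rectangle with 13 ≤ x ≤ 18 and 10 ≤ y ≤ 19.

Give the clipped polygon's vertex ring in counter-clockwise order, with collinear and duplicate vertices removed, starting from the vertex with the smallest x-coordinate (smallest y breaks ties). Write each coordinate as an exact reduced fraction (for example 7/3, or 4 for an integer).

1. After x ≥ 13: [(13,18/11) (14,1) (20,2) (20,14) (15,18) (13,55/3)]
2. After x ≤ 18: [(13,18/11) (14,1) (18,5/3) (18,78/5) (15,18) (13,55/3)]
3. After y ≥ 10: [(13,10) (18,10) (18,78/5) (15,18) (13,55/3)]
4. After y ≤ 19: [(13,10) (18,10) (18,78/5) (15,18) (13,55/3)]
5. Canonical ring: [(13,10) (18,10) (18,78/5) (15,18) (13,55/3)]

Clipped polygon: [(13,10) (18,10) (18,78/5) (15,18) (13,55/3)]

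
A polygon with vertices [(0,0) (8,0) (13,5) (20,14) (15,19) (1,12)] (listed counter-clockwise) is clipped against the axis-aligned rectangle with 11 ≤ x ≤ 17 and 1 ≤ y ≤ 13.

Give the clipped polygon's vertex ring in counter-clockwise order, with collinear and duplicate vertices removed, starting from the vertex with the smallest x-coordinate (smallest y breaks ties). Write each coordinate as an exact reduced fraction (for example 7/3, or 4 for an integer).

1. After x ≥ 11: [(11,3) (13,5) (20,14) (15,19) (11,17)]
2. After x ≤ 17: [(11,3) (13,5) (17,71/7) (17,17) (15,19) (11,17)]
3. After y ≥ 1: [(11,3) (13,5) (17,71/7) (17,17) (15,19) (11,17)]
4. After y ≤ 13: [(11,13) (11,3) (13,5) (17,71/7) (17,13)]
5. Canonical ring: [(11,3) (13,5) (17,71/7) (17,13) (11,13)]

Clipped polygon: [(11,3) (13,5) (17,71/7) (17,13) (11,13)]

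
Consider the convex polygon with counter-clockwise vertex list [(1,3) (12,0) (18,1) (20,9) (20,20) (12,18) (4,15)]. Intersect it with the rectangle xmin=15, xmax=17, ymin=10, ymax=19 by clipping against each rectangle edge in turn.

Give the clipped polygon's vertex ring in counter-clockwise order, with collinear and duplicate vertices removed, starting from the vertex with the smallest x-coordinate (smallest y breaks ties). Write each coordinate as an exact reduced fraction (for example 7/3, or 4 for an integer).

Clipped polygon: [(15,10) (17,10) (17,19) (16,19) (15,75/4)]

1. After x ≥ 15: [(15,1/2) (18,1) (20,9) (20,20) (15,75/4)]
2. After x ≤ 17: [(15,1/2) (17,5/6) (17,77/4) (15,75/4)]
3. After y ≥ 10: [(15,10) (17,10) (17,77/4) (15,75/4)]
4. After y ≤ 19: [(15,10) (17,10) (17,19) (16,19) (15,75/4)]
5. Canonical ring: [(15,10) (17,10) (17,19) (16,19) (15,75/4)]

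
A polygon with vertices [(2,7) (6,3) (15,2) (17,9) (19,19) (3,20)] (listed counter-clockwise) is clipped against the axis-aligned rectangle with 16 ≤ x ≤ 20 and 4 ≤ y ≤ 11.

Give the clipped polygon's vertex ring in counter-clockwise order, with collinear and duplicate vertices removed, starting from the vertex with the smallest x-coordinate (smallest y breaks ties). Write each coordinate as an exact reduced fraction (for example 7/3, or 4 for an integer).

1. After x ≥ 16: [(16,11/2) (17,9) (19,19) (16,307/16)]
2. After x ≤ 20: [(16,11/2) (17,9) (19,19) (16,307/16)]
3. After y ≥ 4: [(16,11/2) (17,9) (19,19) (16,307/16)]
4. After y ≤ 11: [(16,11) (16,11/2) (17,9) (87/5,11)]
5. Canonical ring: [(16,11/2) (17,9) (87/5,11) (16,11)]

Clipped polygon: [(16,11/2) (17,9) (87/5,11) (16,11)]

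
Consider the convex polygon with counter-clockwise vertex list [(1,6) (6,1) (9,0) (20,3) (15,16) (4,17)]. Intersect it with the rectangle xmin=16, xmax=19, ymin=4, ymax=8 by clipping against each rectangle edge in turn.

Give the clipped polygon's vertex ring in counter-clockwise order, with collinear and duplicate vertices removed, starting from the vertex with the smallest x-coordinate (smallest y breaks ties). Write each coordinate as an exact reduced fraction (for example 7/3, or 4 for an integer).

1. After x ≥ 16: [(16,21/11) (20,3) (16,67/5)]
2. After x ≤ 19: [(16,21/11) (19,30/11) (19,28/5) (16,67/5)]
3. After y ≥ 4: [(16,4) (19,4) (19,28/5) (16,67/5)]
4. After y ≤ 8: [(16,8) (16,4) (19,4) (19,28/5) (235/13,8)]
5. Canonical ring: [(16,4) (19,4) (19,28/5) (235/13,8) (16,8)]

Clipped polygon: [(16,4) (19,4) (19,28/5) (235/13,8) (16,8)]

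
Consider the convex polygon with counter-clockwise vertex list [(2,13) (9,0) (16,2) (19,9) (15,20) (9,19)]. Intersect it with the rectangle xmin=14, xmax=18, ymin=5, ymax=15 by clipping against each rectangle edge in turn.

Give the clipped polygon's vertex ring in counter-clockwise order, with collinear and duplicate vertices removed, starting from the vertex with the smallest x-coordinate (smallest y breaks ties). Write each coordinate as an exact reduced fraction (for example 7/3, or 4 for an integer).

Clipped polygon: [(14,5) (121/7,5) (18,20/3) (18,47/4) (185/11,15) (14,15)]

1. After x ≥ 14: [(14,10/7) (16,2) (19,9) (15,20) (14,119/6)]
2. After x ≤ 18: [(14,10/7) (16,2) (18,20/3) (18,47/4) (15,20) (14,119/6)]
3. After y ≥ 5: [(14,5) (121/7,5) (18,20/3) (18,47/4) (15,20) (14,119/6)]
4. After y ≤ 15: [(14,15) (14,5) (121/7,5) (18,20/3) (18,47/4) (185/11,15)]
5. Canonical ring: [(14,5) (121/7,5) (18,20/3) (18,47/4) (185/11,15) (14,15)]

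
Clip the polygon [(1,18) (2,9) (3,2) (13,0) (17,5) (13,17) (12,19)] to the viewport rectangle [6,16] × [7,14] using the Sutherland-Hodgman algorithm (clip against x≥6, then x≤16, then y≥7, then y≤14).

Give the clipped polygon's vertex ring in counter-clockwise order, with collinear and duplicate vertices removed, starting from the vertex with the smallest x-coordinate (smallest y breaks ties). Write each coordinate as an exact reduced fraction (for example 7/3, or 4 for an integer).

1. After x ≥ 6: [(6,203/11) (6,7/5) (13,0) (17,5) (13,17) (12,19)]
2. After x ≤ 16: [(6,203/11) (6,7/5) (13,0) (16,15/4) (16,8) (13,17) (12,19)]
3. After y ≥ 7: [(6,203/11) (6,7) (16,7) (16,8) (13,17) (12,19)]
4. After y ≤ 14: [(6,14) (6,7) (16,7) (16,8) (14,14)]
5. Canonical ring: [(6,7) (16,7) (16,8) (14,14) (6,14)]

Clipped polygon: [(6,7) (16,7) (16,8) (14,14) (6,14)]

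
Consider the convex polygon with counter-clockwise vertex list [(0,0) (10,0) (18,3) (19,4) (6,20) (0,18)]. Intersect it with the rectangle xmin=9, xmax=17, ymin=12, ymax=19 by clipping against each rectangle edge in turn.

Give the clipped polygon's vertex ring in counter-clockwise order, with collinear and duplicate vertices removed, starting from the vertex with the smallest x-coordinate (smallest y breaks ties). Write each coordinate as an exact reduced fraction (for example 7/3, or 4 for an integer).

1. After x ≥ 9: [(9,0) (10,0) (18,3) (19,4) (9,212/13)]
2. After x ≤ 17: [(9,0) (10,0) (17,21/8) (17,84/13) (9,212/13)]
3. After y ≥ 12: [(9,12) (25/2,12) (9,212/13)]
4. After y ≤ 19: [(9,12) (25/2,12) (9,212/13)]
5. Canonical ring: [(9,12) (25/2,12) (9,212/13)]

Clipped polygon: [(9,12) (25/2,12) (9,212/13)]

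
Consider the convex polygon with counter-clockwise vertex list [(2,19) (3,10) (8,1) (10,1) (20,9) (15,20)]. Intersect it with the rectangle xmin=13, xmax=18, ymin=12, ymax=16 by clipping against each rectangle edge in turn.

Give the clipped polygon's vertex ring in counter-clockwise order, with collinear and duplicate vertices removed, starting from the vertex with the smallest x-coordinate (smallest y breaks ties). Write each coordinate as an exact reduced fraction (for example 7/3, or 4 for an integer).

Clipped polygon: [(13,12) (18,12) (18,67/5) (185/11,16) (13,16)]

1. After x ≥ 13: [(13,258/13) (13,17/5) (20,9) (15,20)]
2. After x ≤ 18: [(13,258/13) (13,17/5) (18,37/5) (18,67/5) (15,20)]
3. After y ≥ 12: [(13,258/13) (13,12) (18,12) (18,67/5) (15,20)]
4. After y ≤ 16: [(13,16) (13,12) (18,12) (18,67/5) (185/11,16)]
5. Canonical ring: [(13,12) (18,12) (18,67/5) (185/11,16) (13,16)]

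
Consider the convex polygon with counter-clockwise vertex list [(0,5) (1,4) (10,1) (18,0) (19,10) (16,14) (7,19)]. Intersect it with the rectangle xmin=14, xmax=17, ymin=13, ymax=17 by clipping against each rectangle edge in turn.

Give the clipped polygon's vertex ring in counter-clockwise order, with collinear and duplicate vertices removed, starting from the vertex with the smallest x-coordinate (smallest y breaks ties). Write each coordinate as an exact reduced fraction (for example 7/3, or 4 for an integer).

Clipped polygon: [(14,13) (67/4,13) (16,14) (14,136/9)]

1. After x ≥ 14: [(14,1/2) (18,0) (19,10) (16,14) (14,136/9)]
2. After x ≤ 17: [(14,1/2) (17,1/8) (17,38/3) (16,14) (14,136/9)]
3. After y ≥ 13: [(14,13) (67/4,13) (16,14) (14,136/9)]
4. After y ≤ 17: [(14,13) (67/4,13) (16,14) (14,136/9)]
5. Canonical ring: [(14,13) (67/4,13) (16,14) (14,136/9)]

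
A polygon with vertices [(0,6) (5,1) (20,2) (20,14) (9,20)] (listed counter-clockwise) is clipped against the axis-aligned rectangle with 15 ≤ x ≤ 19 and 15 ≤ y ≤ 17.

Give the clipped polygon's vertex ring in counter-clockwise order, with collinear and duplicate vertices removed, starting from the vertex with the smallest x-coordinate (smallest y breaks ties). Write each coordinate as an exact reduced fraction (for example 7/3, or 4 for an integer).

1. After x ≥ 15: [(15,5/3) (20,2) (20,14) (15,184/11)]
2. After x ≤ 19: [(15,5/3) (19,29/15) (19,160/11) (15,184/11)]
3. After y ≥ 15: [(15,15) (109/6,15) (15,184/11)]
4. After y ≤ 17: [(15,15) (109/6,15) (15,184/11)]
5. Canonical ring: [(15,15) (109/6,15) (15,184/11)]

Clipped polygon: [(15,15) (109/6,15) (15,184/11)]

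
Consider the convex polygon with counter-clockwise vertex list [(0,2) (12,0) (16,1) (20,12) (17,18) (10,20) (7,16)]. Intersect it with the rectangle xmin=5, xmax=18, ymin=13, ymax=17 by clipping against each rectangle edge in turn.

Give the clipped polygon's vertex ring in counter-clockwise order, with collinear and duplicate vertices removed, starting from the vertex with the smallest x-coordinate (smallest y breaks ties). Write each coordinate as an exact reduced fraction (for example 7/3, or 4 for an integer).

1. After x ≥ 5: [(5,12) (5,7/6) (12,0) (16,1) (20,12) (17,18) (10,20) (7,16)]
2. After x ≤ 18: [(5,12) (5,7/6) (12,0) (16,1) (18,13/2) (18,16) (17,18) (10,20) (7,16)]
3. After y ≥ 13: [(11/2,13) (18,13) (18,16) (17,18) (10,20) (7,16)]
4. After y ≤ 17: [(11/2,13) (18,13) (18,16) (35/2,17) (31/4,17) (7,16)]
5. Canonical ring: [(11/2,13) (18,13) (18,16) (35/2,17) (31/4,17) (7,16)]

Clipped polygon: [(11/2,13) (18,13) (18,16) (35/2,17) (31/4,17) (7,16)]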